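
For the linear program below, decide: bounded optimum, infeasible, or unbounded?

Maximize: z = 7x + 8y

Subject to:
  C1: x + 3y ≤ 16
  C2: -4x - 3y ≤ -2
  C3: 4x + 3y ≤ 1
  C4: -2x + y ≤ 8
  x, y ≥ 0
C3 requires 4x + 3y ≤ 1, while C2 (-4x - 3y ≤ -2) is equivalent to 4x + 3y ≥ 2. Together they would need 2 ≤ 4x + 3y ≤ 1, which is impossible since 2 > 1. No point satisfies all constraints.

Infeasible: no point satisfies all constraints simultaneously.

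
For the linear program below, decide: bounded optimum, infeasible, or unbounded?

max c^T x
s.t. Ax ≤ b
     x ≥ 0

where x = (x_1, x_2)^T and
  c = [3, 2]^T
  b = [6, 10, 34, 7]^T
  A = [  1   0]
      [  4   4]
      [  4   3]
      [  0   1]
The point (2.5, 0) satisfies every constraint, so the LP is feasible; the constraints give x_1 ≤ 6 and x_2 ≤ 7, which with x_1, x_2 ≥ 0 keep the feasible region inside a bounded box. A feasible, bounded LP attains a finite optimum at a vertex.

Feasible with finite optimum z* = 7.5 at (2.5, 0).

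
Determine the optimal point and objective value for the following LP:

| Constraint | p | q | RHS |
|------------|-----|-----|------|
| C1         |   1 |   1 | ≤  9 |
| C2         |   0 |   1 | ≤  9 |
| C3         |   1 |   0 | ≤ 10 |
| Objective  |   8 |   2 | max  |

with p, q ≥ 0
Each vertex is the intersection of two constraint boundaries that also satisfies all remaining constraints:
  p = 0 and q = 0 → (0, 0)
  p + q = 9 and q = 0 → (9, 0)
  p + q = 9 and q = 9 → (0, 9)

Evaluating z = 8p + 2q at each vertex:
  (0, 0): z = 0
  (9, 0): z = 72
  (0, 9): z = 18

The maximum is at (9, 0) with z = 72.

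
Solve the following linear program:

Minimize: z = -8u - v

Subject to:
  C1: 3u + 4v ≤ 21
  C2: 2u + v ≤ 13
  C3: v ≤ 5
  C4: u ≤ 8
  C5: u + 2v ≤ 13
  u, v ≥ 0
u = 6.5, v = 0, z = -52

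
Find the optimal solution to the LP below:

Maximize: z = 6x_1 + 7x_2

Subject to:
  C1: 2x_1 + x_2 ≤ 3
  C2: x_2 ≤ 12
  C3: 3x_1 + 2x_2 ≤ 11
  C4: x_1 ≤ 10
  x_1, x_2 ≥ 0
Each vertex is the intersection of two constraint boundaries that also satisfies all remaining constraints:
  x_1 = 0 and x_2 = 0 → (0, 0)
  2x_1 + x_2 = 3 and x_2 = 0 → (1.5, 0)
  2x_1 + x_2 = 3 and x_1 = 0 → (0, 3)

Evaluating z = 6x_1 + 7x_2 at each vertex:
  (0, 0): z = 0
  (1.5, 0): z = 9
  (0, 3): z = 21

The maximum is at (0, 3) with z = 21.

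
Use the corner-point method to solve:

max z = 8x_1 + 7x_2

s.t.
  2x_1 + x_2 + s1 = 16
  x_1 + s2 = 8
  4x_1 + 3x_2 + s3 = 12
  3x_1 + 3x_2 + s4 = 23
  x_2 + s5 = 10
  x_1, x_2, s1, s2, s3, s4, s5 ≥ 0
Each vertex is the intersection of two constraint boundaries that also satisfies all remaining constraints:
  x_1 = 0 and x_2 = 0 → (0, 0)
  4x_1 + 3x_2 = 12 and x_2 = 0 → (3, 0)
  4x_1 + 3x_2 = 12 and x_1 = 0 → (0, 4)

Evaluating z = 8x_1 + 7x_2 at each vertex:
  (0, 0): z = 0
  (3, 0): z = 24
  (0, 4): z = 28

The maximum is at (0, 4) with z = 28.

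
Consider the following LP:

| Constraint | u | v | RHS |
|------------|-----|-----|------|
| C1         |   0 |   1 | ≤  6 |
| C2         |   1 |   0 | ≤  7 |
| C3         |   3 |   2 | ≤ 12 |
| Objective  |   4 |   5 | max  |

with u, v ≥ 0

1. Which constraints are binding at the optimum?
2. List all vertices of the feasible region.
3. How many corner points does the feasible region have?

1. C1, C3, u ≥ 0
2. (0, 0), (4, 0), (0, 6)
3. 3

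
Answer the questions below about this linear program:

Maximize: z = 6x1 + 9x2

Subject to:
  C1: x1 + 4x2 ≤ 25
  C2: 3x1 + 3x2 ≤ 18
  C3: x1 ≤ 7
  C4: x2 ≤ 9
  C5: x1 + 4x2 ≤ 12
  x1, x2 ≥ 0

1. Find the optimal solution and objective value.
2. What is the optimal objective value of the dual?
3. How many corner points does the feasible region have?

1. x1 = 4, x2 = 2, z = 42
2. 42 (by strong duality, equal to the primal optimum)
3. 4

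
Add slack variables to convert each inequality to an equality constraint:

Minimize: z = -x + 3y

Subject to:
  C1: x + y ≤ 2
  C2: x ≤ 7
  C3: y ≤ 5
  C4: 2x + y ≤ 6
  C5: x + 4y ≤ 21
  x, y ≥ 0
min z = -x + 3y

s.t.
  x + y + s1 = 2
  x + s2 = 7
  y + s3 = 5
  2x + y + s4 = 6
  x + 4y + s5 = 21
  x, y, s1, s2, s3, s4, s5 ≥ 0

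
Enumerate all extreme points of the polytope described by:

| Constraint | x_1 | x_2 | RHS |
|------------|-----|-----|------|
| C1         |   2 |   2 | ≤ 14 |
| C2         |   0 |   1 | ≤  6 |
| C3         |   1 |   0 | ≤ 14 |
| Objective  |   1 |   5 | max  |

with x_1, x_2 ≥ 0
Each vertex is the intersection of two constraint boundaries that also satisfies all remaining constraints:
  x_1 = 0 and x_2 = 0 → (0, 0)
  2x_1 + 2x_2 = 14 and x_2 = 0 → (7, 0)
  2x_1 + 2x_2 = 14 and x_2 = 6 → (1, 6)
  x_2 = 6 and x_1 = 0 → (0, 6)

Vertices: (0, 0), (7, 0), (1, 6), (0, 6)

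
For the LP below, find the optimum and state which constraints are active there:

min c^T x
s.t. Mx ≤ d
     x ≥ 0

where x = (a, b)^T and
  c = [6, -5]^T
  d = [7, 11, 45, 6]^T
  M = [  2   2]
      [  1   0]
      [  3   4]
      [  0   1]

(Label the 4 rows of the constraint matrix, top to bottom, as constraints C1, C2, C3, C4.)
Optimal: a = 0, b = 3.5
Slack at optimum:
  C1: slack = 0 (binding)
  C2: slack = 11
  C3: slack = 31
  C4: slack = 2.5
  a ≥ 0: a = 0 (binding)
  b ≥ 0: b = 3.5
Binding constraints: C1, a ≥ 0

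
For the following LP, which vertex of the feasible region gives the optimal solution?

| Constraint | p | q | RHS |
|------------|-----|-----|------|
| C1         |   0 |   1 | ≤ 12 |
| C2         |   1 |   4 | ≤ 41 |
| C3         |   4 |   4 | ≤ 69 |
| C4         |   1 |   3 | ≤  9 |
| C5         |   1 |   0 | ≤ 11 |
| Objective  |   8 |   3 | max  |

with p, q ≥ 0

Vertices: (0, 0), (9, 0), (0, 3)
Evaluating z = 8p + 3q at each vertex:
  (0, 0): z = 0
  (9, 0): z = 72
  (0, 3): z = 9

The largest value is z = 72, attained at (9, 0).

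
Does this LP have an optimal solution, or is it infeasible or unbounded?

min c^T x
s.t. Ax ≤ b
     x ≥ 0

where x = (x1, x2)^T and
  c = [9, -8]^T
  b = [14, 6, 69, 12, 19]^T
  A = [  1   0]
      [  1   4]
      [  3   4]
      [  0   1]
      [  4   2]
The point (0, 1.5) satisfies every constraint, so the LP is feasible; the constraints give x1 ≤ 14 and x2 ≤ 12, which with x1, x2 ≥ 0 keep the feasible region inside a bounded box. A feasible, bounded LP attains a finite optimum at a vertex.

Evaluating z = 9x1 - 8x2 at each vertex:
  (0, 0): z = 0
  (4.75, 0): z = 42.75
  (4.571, 0.3571): z = 38.29
  (0, 1.5): z = -12

Bounded optimum: z* = -12 at (0, 1.5).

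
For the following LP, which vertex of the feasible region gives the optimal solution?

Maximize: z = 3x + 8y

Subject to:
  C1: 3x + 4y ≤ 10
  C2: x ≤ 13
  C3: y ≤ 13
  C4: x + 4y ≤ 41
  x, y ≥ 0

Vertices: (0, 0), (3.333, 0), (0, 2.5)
Evaluating z = 3x + 8y at each vertex:
  (0, 0): z = 0
  (3.333, 0): z = 10
  (0, 2.5): z = 20

The largest value is z = 20, attained at (0, 2.5).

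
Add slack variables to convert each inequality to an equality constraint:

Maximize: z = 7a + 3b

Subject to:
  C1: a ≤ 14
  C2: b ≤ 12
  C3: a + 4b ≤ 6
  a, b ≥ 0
max z = 7a + 3b

s.t.
  a + s1 = 14
  b + s2 = 12
  a + 4b + s3 = 6
  a, b, s1, s2, s3 ≥ 0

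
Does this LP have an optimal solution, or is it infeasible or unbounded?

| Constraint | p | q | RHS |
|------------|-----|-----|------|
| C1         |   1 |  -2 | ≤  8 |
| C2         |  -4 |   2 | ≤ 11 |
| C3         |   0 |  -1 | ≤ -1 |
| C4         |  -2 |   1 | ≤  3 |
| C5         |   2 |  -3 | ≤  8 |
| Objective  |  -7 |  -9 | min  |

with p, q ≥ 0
Feasible point: (0, 1) satisfies every constraint, so the LP is feasible.
Direction d = (1, 1): for each constraint row a, a·d ≤ 0 —
  (1)(1) + (-2)(1) = -1 ≤ 0
  (-4)(1) + (2)(1) = -2 ≤ 0
  (0)(1) + (-1)(1) = -1 ≤ 0
  (-2)(1) + (1)(1) = -1 ≤ 0
  (2)(1) + (-3)(1) = -1 ≤ 0
and d ≥ 0, so (0, 1) + t·d stays feasible for every t ≥ 0. Along this ray z = -7p - 9q changes by -16 per unit t, so z → −∞.

The LP is unbounded; z can be made arbitrarily small.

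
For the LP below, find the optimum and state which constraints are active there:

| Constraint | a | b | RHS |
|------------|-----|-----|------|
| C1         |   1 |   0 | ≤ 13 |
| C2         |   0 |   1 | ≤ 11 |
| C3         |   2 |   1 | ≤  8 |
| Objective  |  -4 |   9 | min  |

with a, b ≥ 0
Optimal: a = 4, b = 0
Slack at optimum:
  C1: slack = 9
  C2: slack = 11
  C3: slack = 0 (binding)
  a ≥ 0: a = 4
  b ≥ 0: b = 0 (binding)
Binding constraints: C3, b ≥ 0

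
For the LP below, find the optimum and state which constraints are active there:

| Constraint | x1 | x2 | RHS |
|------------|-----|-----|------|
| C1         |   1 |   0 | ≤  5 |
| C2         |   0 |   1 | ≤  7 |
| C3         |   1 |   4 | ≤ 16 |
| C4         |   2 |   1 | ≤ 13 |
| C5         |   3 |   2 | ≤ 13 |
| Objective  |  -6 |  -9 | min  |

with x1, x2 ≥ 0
Optimal: x1 = 2, x2 = 3.5
Slack at optimum:
  C1: slack = 3
  C2: slack = 3.5
  C3: slack = 0 (binding)
  C4: slack = 5.5
  C5: slack = 0 (binding)
  x1 ≥ 0: x1 = 2
  x2 ≥ 0: x2 = 3.5
Binding constraints: C3, C5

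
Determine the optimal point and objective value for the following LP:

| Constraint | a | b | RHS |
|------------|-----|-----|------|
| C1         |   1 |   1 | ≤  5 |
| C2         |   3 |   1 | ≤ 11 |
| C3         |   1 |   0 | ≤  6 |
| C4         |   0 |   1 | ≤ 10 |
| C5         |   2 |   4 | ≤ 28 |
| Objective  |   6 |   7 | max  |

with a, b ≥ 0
a = 0, b = 5, z = 35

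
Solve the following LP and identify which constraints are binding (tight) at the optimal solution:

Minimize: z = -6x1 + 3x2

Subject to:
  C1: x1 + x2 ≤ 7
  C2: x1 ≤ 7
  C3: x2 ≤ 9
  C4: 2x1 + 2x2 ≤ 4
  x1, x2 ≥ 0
Optimal: x1 = 2, x2 = 0
Slack at optimum:
  C1: slack = 5
  C2: slack = 5
  C3: slack = 9
  C4: slack = 0 (binding)
  x1 ≥ 0: x1 = 2
  x2 ≥ 0: x2 = 0 (binding)
Binding constraints: C4, x2 ≥ 0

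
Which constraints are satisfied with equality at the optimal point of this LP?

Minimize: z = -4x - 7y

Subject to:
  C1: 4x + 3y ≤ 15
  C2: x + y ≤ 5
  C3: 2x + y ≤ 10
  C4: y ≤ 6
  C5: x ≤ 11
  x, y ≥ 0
Optimal: x = 0, y = 5
Slack at optimum:
  C1: slack = 0 (binding)
  C2: slack = 0 (binding)
  C3: slack = 5
  C4: slack = 1
  C5: slack = 11
  x ≥ 0: x = 0 (binding)
  y ≥ 0: y = 5
Binding constraints: C1, C2, x ≥ 0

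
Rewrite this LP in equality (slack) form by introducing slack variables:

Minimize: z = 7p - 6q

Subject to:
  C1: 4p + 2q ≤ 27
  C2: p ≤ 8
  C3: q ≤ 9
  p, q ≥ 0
min z = 7p - 6q

s.t.
  4p + 2q + s1 = 27
  p + s2 = 8
  q + s3 = 9
  p, q, s1, s2, s3 ≥ 0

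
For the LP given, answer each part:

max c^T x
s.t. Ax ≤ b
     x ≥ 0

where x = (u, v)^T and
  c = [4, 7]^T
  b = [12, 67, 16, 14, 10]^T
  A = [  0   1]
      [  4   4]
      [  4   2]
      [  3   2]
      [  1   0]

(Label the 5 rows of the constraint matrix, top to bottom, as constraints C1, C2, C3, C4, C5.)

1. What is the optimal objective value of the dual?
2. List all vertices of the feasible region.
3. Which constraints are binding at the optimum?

1. 49 (by strong duality, equal to the primal optimum)
2. (0, 0), (4, 0), (2, 4), (0, 7)
3. C4, u ≥ 0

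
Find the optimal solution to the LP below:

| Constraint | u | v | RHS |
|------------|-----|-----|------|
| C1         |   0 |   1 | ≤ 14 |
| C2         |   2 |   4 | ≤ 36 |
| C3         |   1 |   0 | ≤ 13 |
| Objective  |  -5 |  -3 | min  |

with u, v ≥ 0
u = 13, v = 2.5, z = -72.5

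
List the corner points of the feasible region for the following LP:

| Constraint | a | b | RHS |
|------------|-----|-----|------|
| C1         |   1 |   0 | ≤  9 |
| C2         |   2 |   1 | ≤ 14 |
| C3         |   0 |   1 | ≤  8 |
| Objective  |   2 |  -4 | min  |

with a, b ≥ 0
Each vertex is the intersection of two constraint boundaries that also satisfies all remaining constraints:
  a = 0 and b = 0 → (0, 0)
  2a + b = 14 and b = 0 → (7, 0)
  2a + b = 14 and b = 8 → (3, 8)
  b = 8 and a = 0 → (0, 8)

Vertices: (0, 0), (7, 0), (3, 8), (0, 8)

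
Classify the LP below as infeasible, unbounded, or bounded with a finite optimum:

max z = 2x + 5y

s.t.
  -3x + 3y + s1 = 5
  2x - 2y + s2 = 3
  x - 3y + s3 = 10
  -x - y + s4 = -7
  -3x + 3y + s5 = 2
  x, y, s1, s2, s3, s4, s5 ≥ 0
Feasible point: (4, 3) satisfies every constraint, so the LP is feasible.
Direction d = (1, 1): for each constraint row a, a·d ≤ 0 —
  (-3)(1) + (3)(1) = 0 ≤ 0
  (2)(1) + (-2)(1) = 0 ≤ 0
  (1)(1) + (-3)(1) = -2 ≤ 0
  (-1)(1) + (-1)(1) = -2 ≤ 0
  (-3)(1) + (3)(1) = 0 ≤ 0
and d ≥ 0, so (4, 3) + t·d stays feasible for every t ≥ 0. Along this ray z = 2x + 5y changes by 7 per unit t, so z → +∞.

Unbounded — the objective can increase without bound over the feasible region.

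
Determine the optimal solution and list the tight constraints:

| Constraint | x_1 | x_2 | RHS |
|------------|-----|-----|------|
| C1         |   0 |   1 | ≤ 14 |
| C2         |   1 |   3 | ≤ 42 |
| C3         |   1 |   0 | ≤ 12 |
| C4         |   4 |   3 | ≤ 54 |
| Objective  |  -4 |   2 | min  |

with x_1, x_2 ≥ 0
Optimal: x_1 = 12, x_2 = 0
Slack at optimum:
  C1: slack = 14
  C2: slack = 30
  C3: slack = 0 (binding)
  C4: slack = 6
  x_1 ≥ 0: x_1 = 12
  x_2 ≥ 0: x_2 = 0 (binding)
Binding constraints: C3, x_2 ≥ 0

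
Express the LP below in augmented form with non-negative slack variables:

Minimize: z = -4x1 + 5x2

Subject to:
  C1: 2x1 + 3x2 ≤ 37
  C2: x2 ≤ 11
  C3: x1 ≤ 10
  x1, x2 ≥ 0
min z = -4x1 + 5x2

s.t.
  2x1 + 3x2 + s1 = 37
  x2 + s2 = 11
  x1 + s3 = 10
  x1, x2, s1, s2, s3 ≥ 0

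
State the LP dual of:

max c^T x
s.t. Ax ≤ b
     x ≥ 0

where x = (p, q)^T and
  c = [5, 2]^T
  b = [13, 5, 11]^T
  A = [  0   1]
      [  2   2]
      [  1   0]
Minimize: z = 13y1 + 5y2 + 11y3

Subject to:
  C1: -2y2 - y3 ≤ -5
  C2: -y1 - 2y2 ≤ -2
  y1, y2, y3 ≥ 0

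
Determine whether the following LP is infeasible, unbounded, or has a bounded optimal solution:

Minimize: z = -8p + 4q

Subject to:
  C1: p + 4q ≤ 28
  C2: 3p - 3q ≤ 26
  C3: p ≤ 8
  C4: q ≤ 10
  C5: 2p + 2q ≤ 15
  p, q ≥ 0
The point (7.5, 0) satisfies every constraint, so the LP is feasible; the constraints give p ≤ 8 and q ≤ 10, which with p, q ≥ 0 keep the feasible region inside a bounded box. A feasible, bounded LP attains a finite optimum at a vertex.

Evaluating z = -8p + 4q at each vertex:
  (0, 0): z = 0
  (7.5, 0): z = -60
  (0.6667, 6.833): z = 22
  (0, 7): z = 28

Bounded optimum: z* = -60 at (7.5, 0).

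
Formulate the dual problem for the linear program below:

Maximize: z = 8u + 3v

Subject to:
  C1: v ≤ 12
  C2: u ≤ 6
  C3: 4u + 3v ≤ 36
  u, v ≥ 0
Minimize: z = 12y1 + 6y2 + 36y3

Subject to:
  C1: -y2 - 4y3 ≤ -8
  C2: -y1 - 3y3 ≤ -3
  y1, y2, y3 ≥ 0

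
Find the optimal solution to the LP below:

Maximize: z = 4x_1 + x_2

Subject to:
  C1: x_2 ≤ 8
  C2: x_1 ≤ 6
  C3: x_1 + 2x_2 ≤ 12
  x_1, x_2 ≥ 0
Each vertex is the intersection of two constraint boundaries that also satisfies all remaining constraints:
  x_1 = 0 and x_2 = 0 → (0, 0)
  x_1 = 6 and x_2 = 0 → (6, 0)
  x_1 = 6 and x_1 + 2x_2 = 12 → (6, 3)
  x_1 + 2x_2 = 12 and x_1 = 0 → (0, 6)

Evaluating z = 4x_1 + x_2 at each vertex:
  (0, 0): z = 0
  (6, 0): z = 24
  (6, 3): z = 27
  (0, 6): z = 6

The maximum is at (6, 3) with z = 27.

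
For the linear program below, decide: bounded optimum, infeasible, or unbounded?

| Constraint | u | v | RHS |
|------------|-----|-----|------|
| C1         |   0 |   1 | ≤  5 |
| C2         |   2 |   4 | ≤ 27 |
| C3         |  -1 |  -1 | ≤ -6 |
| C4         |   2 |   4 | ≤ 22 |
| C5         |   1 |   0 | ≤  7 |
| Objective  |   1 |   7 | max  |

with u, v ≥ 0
The point (1, 5) satisfies every constraint, so the LP is feasible; the constraints give u ≤ 7 and v ≤ 5, which with u, v ≥ 0 keep the feasible region inside a bounded box. A feasible, bounded LP attains a finite optimum at a vertex.

Evaluating z = u + 7v at each vertex:
  (6, 0): z = 6
  (7, 0): z = 7
  (7, 2): z = 21
  (1, 5): z = 36

Bounded optimum: z* = 36 at (1, 5).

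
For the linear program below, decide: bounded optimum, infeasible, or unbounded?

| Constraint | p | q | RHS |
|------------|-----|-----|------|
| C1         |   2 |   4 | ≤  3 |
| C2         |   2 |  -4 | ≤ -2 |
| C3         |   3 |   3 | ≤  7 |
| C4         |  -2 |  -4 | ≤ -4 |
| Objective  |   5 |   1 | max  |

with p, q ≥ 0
C1 requires 2p + 4q ≤ 3, while C4 (-2p - 4q ≤ -4) is equivalent to 2p + 4q ≥ 4. Together they would need 4 ≤ 2p + 4q ≤ 3, which is impossible since 4 > 3. No point satisfies all constraints.

Infeasible: no point satisfies all constraints simultaneously.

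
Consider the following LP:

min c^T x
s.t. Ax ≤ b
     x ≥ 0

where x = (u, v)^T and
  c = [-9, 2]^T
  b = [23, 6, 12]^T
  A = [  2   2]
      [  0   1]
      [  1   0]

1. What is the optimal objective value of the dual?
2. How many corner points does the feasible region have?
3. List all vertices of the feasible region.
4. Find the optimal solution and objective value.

1. -103.5 (by strong duality, equal to the primal optimum)
2. 4
3. (0, 0), (11.5, 0), (5.5, 6), (0, 6)
4. u = 11.5, v = 0, z = -103.5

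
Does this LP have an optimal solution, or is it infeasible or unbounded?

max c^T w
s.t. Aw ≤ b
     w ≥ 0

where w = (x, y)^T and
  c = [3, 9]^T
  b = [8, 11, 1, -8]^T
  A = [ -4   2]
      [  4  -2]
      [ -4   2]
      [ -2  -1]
Feasible point: (3, 2) satisfies every constraint, so the LP is feasible.
Direction d = (1, 2): for each constraint row a, a·d ≤ 0 —
  (-4)(1) + (2)(2) = 0 ≤ 0
  (4)(1) + (-2)(2) = 0 ≤ 0
  (-4)(1) + (2)(2) = 0 ≤ 0
  (-2)(1) + (-1)(2) = -4 ≤ 0
and d ≥ 0, so (3, 2) + t·d stays feasible for every t ≥ 0. Along this ray z = 3x + 9y changes by 21 per unit t, so z → +∞.

Unbounded — the objective can increase without bound over the feasible region.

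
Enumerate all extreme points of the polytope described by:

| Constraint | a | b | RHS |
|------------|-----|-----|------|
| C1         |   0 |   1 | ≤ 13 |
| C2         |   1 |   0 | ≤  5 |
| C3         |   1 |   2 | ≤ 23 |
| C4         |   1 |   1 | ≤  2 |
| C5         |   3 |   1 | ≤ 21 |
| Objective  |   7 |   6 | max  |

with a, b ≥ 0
Each vertex is the intersection of two constraint boundaries that also satisfies all remaining constraints:
  a = 0 and b = 0 → (0, 0)
  a + b = 2 and b = 0 → (2, 0)
  a + b = 2 and a = 0 → (0, 2)

Vertices: (0, 0), (2, 0), (0, 2)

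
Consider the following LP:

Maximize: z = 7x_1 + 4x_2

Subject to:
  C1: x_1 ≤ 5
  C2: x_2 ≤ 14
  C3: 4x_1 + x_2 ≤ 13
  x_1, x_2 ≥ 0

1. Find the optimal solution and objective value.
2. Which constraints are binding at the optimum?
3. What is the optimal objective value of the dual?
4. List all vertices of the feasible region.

1. x_1 = 0, x_2 = 13, z = 52
2. C3, x_1 ≥ 0
3. 52 (by strong duality, equal to the primal optimum)
4. (0, 0), (3.25, 0), (0, 13)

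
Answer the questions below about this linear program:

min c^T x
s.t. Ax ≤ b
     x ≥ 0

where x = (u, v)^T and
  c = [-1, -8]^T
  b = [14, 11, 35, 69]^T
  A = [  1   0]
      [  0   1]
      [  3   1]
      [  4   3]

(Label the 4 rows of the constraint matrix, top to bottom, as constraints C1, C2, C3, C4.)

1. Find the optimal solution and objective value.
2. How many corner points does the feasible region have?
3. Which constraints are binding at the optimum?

1. u = 8, v = 11, z = -96
2. 4
3. C2, C3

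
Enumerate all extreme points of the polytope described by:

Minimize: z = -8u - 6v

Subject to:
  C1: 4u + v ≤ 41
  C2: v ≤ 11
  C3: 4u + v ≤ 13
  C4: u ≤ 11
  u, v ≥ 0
Each vertex is the intersection of two constraint boundaries that also satisfies all remaining constraints:
  u = 0 and v = 0 → (0, 0)
  4u + v = 13 and v = 0 → (3.25, 0)
  v = 11 and 4u + v = 13 → (0.5, 11)
  v = 11 and u = 0 → (0, 11)

Vertices: (0, 0), (3.25, 0), (0.5, 11), (0, 11)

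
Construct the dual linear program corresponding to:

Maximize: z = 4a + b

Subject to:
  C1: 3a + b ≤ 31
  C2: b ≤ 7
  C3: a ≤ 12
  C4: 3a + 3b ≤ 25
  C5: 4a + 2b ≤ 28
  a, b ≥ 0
Minimize: z = 31y1 + 7y2 + 12y3 + 25y4 + 28y5

Subject to:
  C1: -3y1 - y3 - 3y4 - 4y5 ≤ -4
  C2: -y1 - y2 - 3y4 - 2y5 ≤ -1
  y1, y2, y3, y4, y5 ≥ 0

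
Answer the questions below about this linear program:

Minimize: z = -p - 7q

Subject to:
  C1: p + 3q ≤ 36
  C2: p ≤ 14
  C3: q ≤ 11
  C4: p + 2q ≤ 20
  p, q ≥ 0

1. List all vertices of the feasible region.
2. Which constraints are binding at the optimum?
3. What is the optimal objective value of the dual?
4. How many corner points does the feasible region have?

1. (0, 0), (14, 0), (14, 3), (0, 10)
2. C4, p ≥ 0
3. -70 (by strong duality, equal to the primal optimum)
4. 4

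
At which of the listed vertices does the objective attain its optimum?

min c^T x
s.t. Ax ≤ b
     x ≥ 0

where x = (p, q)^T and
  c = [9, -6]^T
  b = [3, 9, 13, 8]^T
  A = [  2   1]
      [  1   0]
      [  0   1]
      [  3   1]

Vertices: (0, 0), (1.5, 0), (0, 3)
Evaluating z = 9p - 6q at each vertex:
  (0, 0): z = 0
  (1.5, 0): z = 13.5
  (0, 3): z = -18

The smallest value is z = -18, attained at (0, 3).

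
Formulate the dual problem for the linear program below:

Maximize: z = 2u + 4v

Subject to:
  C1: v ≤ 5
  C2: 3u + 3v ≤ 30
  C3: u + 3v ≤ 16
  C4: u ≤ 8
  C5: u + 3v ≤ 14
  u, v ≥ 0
Minimize: z = 5y1 + 30y2 + 16y3 + 8y4 + 14y5

Subject to:
  C1: -3y2 - y3 - y4 - y5 ≤ -2
  C2: -y1 - 3y2 - 3y3 - 3y5 ≤ -4
  y1, y2, y3, y4, y5 ≥ 0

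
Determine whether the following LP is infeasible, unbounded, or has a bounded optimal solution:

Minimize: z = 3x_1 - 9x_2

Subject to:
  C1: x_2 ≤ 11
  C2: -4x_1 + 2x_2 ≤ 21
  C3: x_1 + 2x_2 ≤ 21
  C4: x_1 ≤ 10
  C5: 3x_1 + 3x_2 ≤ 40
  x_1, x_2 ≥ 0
The point (0, 10.5) satisfies every constraint, so the LP is feasible; the constraints give x_1 ≤ 10 and x_2 ≤ 11, which with x_1, x_2 ≥ 0 keep the feasible region inside a bounded box. A feasible, bounded LP attains a finite optimum at a vertex.

Evaluating z = 3x_1 - 9x_2 at each vertex:
  (0, 0): z = 0
  (10, 0): z = 30
  (10, 3.333): z = 3e-06
  (5.667, 7.667): z = -52
  (0, 10.5): z = -94.5

Feasible with finite optimum z* = -94.5 at (0, 10.5).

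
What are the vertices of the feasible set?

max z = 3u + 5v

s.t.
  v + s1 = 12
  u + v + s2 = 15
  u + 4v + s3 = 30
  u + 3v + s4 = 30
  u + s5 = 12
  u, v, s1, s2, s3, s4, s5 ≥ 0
Each vertex is the intersection of two constraint boundaries that also satisfies all remaining constraints:
  u = 0 and v = 0 → (0, 0)
  u = 12 and v = 0 → (12, 0)
  u + v = 15 and u = 12 → (12, 3)
  u + v = 15 and u + 4v = 30 → (10, 5)
  u + 4v = 30 and u = 0 → (0, 7.5)

Vertices: (0, 0), (12, 0), (12, 3), (10, 5), (0, 7.5)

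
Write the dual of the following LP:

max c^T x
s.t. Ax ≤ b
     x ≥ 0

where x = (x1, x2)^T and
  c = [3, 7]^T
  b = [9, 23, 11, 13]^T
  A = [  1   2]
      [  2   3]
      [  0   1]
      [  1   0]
Minimize: z = 9y1 + 23y2 + 11y3 + 13y4

Subject to:
  C1: -y1 - 2y2 - y4 ≤ -3
  C2: -2y1 - 3y2 - y3 ≤ -7
  y1, y2, y3, y4 ≥ 0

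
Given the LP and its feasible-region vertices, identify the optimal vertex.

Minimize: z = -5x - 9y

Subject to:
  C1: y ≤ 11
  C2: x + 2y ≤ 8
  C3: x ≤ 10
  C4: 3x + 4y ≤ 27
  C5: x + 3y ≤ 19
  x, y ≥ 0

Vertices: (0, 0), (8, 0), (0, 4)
Evaluating z = -5x - 9y at each vertex:
  (0, 0): z = 0
  (8, 0): z = -40
  (0, 4): z = -36

The smallest value is z = -40, attained at (8, 0).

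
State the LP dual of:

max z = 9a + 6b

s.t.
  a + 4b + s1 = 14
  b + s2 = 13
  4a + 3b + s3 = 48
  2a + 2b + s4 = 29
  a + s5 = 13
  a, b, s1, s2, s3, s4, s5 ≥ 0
Minimize: z = 14y1 + 13y2 + 48y3 + 29y4 + 13y5

Subject to:
  C1: -y1 - 4y3 - 2y4 - y5 ≤ -9
  C2: -4y1 - y2 - 3y3 - 2y4 ≤ -6
  y1, y2, y3, y4, y5 ≥ 0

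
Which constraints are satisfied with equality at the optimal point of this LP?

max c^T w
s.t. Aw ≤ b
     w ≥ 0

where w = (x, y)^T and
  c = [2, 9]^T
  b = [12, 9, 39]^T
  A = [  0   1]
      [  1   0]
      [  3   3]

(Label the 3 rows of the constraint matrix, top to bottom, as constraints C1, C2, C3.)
Optimal: x = 1, y = 12
Slack at optimum:
  C1: slack = 0 (binding)
  C2: slack = 8
  C3: slack = 0 (binding)
  x ≥ 0: x = 1
  y ≥ 0: y = 12
Binding constraints: C1, C3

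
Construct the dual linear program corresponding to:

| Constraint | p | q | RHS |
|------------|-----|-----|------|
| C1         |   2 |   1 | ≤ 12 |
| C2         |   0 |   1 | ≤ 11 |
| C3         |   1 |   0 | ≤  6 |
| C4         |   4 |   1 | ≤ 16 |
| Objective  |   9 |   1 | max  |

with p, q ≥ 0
Minimize: z = 12y1 + 11y2 + 6y3 + 16y4

Subject to:
  C1: -2y1 - y3 - 4y4 ≤ -9
  C2: -y1 - y2 - y4 ≤ -1
  y1, y2, y3, y4 ≥ 0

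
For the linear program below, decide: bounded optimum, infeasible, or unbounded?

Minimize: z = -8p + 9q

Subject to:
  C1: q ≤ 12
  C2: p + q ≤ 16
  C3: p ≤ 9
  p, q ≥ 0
The point (9, 0) satisfies every constraint, so the LP is feasible; the constraints give p ≤ 9 and q ≤ 12, which with p, q ≥ 0 keep the feasible region inside a bounded box. A feasible, bounded LP attains a finite optimum at a vertex.

Evaluating z = -8p + 9q at each vertex:
  (0, 0): z = 0
  (9, 0): z = -72
  (9, 7): z = -9
  (4, 12): z = 76
  (0, 12): z = 108

The LP has an optimal solution: (9, 0) with z = -72.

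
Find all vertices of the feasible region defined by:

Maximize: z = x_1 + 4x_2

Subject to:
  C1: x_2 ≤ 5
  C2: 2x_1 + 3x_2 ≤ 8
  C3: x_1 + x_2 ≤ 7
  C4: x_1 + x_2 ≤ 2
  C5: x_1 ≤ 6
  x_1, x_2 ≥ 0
Each vertex is the intersection of two constraint boundaries that also satisfies all remaining constraints:
  x_1 = 0 and x_2 = 0 → (0, 0)
  x_1 + x_2 = 2 and x_2 = 0 → (2, 0)
  x_1 + x_2 = 2 and x_1 = 0 → (0, 2)

Vertices: (0, 0), (2, 0), (0, 2)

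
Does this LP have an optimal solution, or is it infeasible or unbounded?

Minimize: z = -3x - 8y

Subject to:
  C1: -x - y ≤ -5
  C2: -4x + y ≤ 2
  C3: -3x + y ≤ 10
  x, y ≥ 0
Feasible point: (1, 4) satisfies every constraint, so the LP is feasible.
Direction d = (1, 0): for each constraint row a, a·d ≤ 0 —
  (-1)(1) + (-1)(0) = -1 ≤ 0
  (-4)(1) + (1)(0) = -4 ≤ 0
  (-3)(1) + (1)(0) = -3 ≤ 0
and d ≥ 0, so (1, 4) + t·d stays feasible for every t ≥ 0. Along this ray z = -3x - 8y changes by -3 per unit t, so z → −∞.

Unbounded — the objective can decrease without bound over the feasible region.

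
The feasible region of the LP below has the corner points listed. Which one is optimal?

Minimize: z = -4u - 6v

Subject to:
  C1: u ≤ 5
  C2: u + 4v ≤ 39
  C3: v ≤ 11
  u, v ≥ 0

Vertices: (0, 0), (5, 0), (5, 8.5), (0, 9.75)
Evaluating z = -4u - 6v at each vertex:
  (0, 0): z = 0
  (5, 0): z = -20
  (5, 8.5): z = -71
  (0, 9.75): z = -58.5

The smallest value is z = -71, attained at (5, 8.5).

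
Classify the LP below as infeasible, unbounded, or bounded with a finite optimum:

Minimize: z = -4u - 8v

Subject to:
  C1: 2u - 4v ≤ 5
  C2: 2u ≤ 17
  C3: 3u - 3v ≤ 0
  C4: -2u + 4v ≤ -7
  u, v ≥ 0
C1 requires 2u - 4v ≤ 5, while C4 (-2u + 4v ≤ -7) is equivalent to 2u - 4v ≥ 7. Together they would need 7 ≤ 2u - 4v ≤ 5, which is impossible since 7 > 5. No point satisfies all constraints.

Infeasible: no point satisfies all constraints simultaneously.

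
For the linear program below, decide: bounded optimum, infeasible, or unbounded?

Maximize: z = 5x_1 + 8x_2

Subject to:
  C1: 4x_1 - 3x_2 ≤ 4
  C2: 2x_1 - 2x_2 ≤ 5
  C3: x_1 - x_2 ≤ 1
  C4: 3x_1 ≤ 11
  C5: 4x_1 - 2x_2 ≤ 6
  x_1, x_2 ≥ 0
Feasible point: (0, 0) satisfies every constraint, so the LP is feasible.
Direction d = (0, 1): for each constraint row a, a·d ≤ 0 —
  (4)(0) + (-3)(1) = -3 ≤ 0
  (2)(0) + (-2)(1) = -2 ≤ 0
  (1)(0) + (-1)(1) = -1 ≤ 0
  (3)(0) + (0)(1) = 0 ≤ 0
  (4)(0) + (-2)(1) = -2 ≤ 0
and d ≥ 0, so (0, 0) + t·d stays feasible for every t ≥ 0. Along this ray z = 5x_1 + 8x_2 changes by 8 per unit t, so z → +∞.

Unbounded: there is a feasible ray along which z → +∞.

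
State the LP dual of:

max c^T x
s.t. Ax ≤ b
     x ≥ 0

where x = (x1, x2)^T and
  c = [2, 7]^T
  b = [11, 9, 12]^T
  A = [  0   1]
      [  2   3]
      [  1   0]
Minimize: z = 11y1 + 9y2 + 12y3

Subject to:
  C1: -2y2 - y3 ≤ -2
  C2: -y1 - 3y2 ≤ -7
  y1, y2, y3 ≥ 0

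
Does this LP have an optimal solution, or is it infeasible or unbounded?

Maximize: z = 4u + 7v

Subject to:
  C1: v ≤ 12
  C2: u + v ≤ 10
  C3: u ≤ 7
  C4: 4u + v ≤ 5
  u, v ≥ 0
The point (0, 5) satisfies every constraint, so the LP is feasible; the constraints give u ≤ 7 and v ≤ 12, which with u, v ≥ 0 keep the feasible region inside a bounded box. A feasible, bounded LP attains a finite optimum at a vertex.

Bounded optimum: z* = 35 at (0, 5).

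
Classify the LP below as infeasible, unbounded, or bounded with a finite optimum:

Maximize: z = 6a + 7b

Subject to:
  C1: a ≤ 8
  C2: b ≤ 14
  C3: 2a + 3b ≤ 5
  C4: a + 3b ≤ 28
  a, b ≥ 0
The point (2.5, 0) satisfies every constraint, so the LP is feasible; the constraints give a ≤ 8 and b ≤ 14, which with a, b ≥ 0 keep the feasible region inside a bounded box. A feasible, bounded LP attains a finite optimum at a vertex.

Feasible with finite optimum z* = 15 at (2.5, 0).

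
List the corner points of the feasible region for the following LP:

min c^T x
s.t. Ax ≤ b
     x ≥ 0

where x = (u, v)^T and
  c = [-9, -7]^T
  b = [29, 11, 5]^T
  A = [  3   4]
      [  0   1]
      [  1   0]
Each vertex is the intersection of two constraint boundaries that also satisfies all remaining constraints:
  u = 0 and v = 0 → (0, 0)
  u = 5 and v = 0 → (5, 0)
  3u + 4v = 29 and u = 5 → (5, 3.5)
  3u + 4v = 29 and u = 0 → (0, 7.25)

Vertices: (0, 0), (5, 0), (5, 3.5), (0, 7.25)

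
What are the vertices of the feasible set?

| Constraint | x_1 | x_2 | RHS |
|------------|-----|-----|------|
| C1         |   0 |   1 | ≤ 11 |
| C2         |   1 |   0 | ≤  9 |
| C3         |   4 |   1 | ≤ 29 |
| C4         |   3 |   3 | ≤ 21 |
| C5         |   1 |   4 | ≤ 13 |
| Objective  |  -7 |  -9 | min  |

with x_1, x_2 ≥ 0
Each vertex is the intersection of two constraint boundaries that also satisfies all remaining constraints:
  x_1 = 0 and x_2 = 0 → (0, 0)
  3x_1 + 3x_2 = 21 and x_2 = 0 → (7, 0)
  3x_1 + 3x_2 = 21 and x_1 + 4x_2 = 13 → (5, 2)
  x_1 + 4x_2 = 13 and x_1 = 0 → (0, 3.25)

Vertices: (0, 0), (7, 0), (5, 2), (0, 3.25)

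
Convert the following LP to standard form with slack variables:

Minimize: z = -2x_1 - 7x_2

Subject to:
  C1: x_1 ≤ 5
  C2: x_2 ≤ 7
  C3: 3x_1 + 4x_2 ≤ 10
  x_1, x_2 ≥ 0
min z = -2x_1 - 7x_2

s.t.
  x_1 + s1 = 5
  x_2 + s2 = 7
  3x_1 + 4x_2 + s3 = 10
  x_1, x_2, s1, s2, s3 ≥ 0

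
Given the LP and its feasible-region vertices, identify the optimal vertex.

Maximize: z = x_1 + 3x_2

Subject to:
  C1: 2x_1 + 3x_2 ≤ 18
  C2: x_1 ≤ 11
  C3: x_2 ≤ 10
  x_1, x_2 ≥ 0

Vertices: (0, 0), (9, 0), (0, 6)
Evaluating z = x_1 + 3x_2 at each vertex:
  (0, 0): z = 0
  (9, 0): z = 9
  (0, 6): z = 18

The largest value is z = 18, attained at (0, 6).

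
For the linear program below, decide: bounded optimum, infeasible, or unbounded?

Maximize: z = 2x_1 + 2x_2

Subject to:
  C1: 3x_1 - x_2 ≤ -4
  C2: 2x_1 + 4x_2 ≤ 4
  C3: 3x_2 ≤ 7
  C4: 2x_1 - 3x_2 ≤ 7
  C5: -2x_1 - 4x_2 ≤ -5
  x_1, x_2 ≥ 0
C2 requires 2x_1 + 4x_2 ≤ 4, while C5 (-2x_1 - 4x_2 ≤ -5) is equivalent to 2x_1 + 4x_2 ≥ 5. Together they would need 5 ≤ 2x_1 + 4x_2 ≤ 4, which is impossible since 5 > 4. No point satisfies all constraints.

The feasible region is empty; the LP is infeasible.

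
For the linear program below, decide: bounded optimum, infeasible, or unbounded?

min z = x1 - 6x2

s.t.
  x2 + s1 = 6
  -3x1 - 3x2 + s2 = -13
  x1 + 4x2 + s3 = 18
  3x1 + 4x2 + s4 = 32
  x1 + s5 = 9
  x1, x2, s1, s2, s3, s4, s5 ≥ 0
The point (0, 4.5) satisfies every constraint, so the LP is feasible; the constraints give x1 ≤ 9 and x2 ≤ 6, which with x1, x2 ≥ 0 keep the feasible region inside a bounded box. A feasible, bounded LP attains a finite optimum at a vertex.

Bounded optimum: z* = -27 at (0, 4.5).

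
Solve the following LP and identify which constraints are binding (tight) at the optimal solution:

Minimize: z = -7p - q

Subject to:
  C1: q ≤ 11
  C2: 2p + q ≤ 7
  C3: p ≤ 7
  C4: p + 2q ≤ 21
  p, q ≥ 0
Optimal: p = 3.5, q = 0
Binding: C2, q ≥ 0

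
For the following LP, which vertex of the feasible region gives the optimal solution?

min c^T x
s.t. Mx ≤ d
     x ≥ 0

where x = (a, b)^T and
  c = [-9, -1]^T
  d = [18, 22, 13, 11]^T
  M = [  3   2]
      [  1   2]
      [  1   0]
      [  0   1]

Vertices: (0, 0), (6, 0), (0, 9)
Evaluating z = -9a - b at each vertex:
  (0, 0): z = 0
  (6, 0): z = -54
  (0, 9): z = -9

The smallest value is z = -54, attained at (6, 0).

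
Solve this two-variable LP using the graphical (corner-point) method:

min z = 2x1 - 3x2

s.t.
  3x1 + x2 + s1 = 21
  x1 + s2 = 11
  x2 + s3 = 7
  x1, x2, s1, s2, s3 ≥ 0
Each vertex is the intersection of two constraint boundaries that also satisfies all remaining constraints:
  x1 = 0 and x2 = 0 → (0, 0)
  3x1 + x2 = 21 and x2 = 0 → (7, 0)
  3x1 + x2 = 21 and x2 = 7 → (4.667, 7)
  x2 = 7 and x1 = 0 → (0, 7)

Evaluating z = 2x1 - 3x2 at each vertex:
  (0, 0): z = 0
  (7, 0): z = 14
  (4.667, 7): z = -11.67
  (0, 7): z = -21

The minimum is at (0, 7) with z = -21.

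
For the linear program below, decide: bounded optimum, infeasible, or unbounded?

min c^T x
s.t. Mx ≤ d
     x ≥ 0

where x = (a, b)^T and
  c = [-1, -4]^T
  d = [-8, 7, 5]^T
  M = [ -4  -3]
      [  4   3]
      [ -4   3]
One constraint requires 4a + 3b ≤ 7, while the constraint -4a - 3b ≤ -8 is equivalent to 4a + 3b ≥ 8. Together they would need 8 ≤ 4a + 3b ≤ 7, which is impossible since 8 > 7. No point satisfies all constraints.

The feasible region is empty; the LP is infeasible.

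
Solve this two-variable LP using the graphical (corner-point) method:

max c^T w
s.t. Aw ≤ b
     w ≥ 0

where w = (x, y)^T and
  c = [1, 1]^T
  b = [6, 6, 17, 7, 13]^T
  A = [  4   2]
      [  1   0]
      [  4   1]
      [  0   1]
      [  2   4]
Each vertex is the intersection of two constraint boundaries that also satisfies all remaining constraints:
  x = 0 and y = 0 → (0, 0)
  4x + 2y = 6 and y = 0 → (1.5, 0)
  4x + 2y = 6 and x = 0 → (0, 3)

Evaluating z = x + y at each vertex:
  (0, 0): z = 0
  (1.5, 0): z = 1.5
  (0, 3): z = 3

The maximum is at (0, 3) with z = 3.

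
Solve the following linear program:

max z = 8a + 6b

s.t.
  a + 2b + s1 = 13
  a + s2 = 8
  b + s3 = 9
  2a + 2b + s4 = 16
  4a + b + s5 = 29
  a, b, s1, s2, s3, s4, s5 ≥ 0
a = 7, b = 1, z = 62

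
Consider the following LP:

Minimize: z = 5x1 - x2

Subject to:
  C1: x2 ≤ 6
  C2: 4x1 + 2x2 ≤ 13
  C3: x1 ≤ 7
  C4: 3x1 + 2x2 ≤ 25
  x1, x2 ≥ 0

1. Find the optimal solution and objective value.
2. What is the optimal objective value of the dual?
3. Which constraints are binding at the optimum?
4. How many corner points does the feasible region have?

1. x1 = 0, x2 = 6, z = -6
2. -6 (by strong duality, equal to the primal optimum)
3. C1, x1 ≥ 0
4. 4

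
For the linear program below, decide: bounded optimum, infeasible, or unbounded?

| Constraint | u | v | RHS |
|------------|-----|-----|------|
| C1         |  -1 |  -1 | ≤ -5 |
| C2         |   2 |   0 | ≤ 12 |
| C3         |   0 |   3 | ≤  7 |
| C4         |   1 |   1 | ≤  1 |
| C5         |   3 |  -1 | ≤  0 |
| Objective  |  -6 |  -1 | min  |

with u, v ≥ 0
C4 requires u + v ≤ 1, while C1 (-u - v ≤ -5) is equivalent to u + v ≥ 5. Together they would need 5 ≤ u + v ≤ 1, which is impossible since 5 > 1. No point satisfies all constraints.

The feasible region is empty; the LP is infeasible.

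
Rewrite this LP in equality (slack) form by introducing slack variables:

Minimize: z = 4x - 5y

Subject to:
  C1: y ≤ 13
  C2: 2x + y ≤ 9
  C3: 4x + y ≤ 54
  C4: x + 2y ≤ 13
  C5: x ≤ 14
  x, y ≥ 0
min z = 4x - 5y

s.t.
  y + s1 = 13
  2x + y + s2 = 9
  4x + y + s3 = 54
  x + 2y + s4 = 13
  x + s5 = 14
  x, y, s1, s2, s3, s4, s5 ≥ 0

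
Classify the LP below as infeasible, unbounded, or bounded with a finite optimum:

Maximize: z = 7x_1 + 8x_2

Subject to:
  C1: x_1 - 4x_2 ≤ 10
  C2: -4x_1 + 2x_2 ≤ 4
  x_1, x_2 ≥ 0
Feasible point: (0, 0) satisfies every constraint, so the LP is feasible.
Direction d = (1, 1): for each constraint row a, a·d ≤ 0 —
  (1)(1) + (-4)(1) = -3 ≤ 0
  (-4)(1) + (2)(1) = -2 ≤ 0
and d ≥ 0, so (0, 0) + t·d stays feasible for every t ≥ 0. Along this ray z = 7x_1 + 8x_2 changes by 15 per unit t, so z → +∞.

Unbounded: there is a feasible ray along which z → +∞.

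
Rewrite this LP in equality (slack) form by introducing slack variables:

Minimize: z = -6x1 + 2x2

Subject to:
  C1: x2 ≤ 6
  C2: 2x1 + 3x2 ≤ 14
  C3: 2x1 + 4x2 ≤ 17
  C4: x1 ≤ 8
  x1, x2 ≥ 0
min z = -6x1 + 2x2

s.t.
  x2 + s1 = 6
  2x1 + 3x2 + s2 = 14
  2x1 + 4x2 + s3 = 17
  x1 + s4 = 8
  x1, x2, s1, s2, s3, s4 ≥ 0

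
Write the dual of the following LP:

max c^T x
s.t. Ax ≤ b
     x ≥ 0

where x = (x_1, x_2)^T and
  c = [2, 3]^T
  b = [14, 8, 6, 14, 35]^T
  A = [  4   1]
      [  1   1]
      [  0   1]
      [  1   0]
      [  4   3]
Minimize: z = 14y1 + 8y2 + 6y3 + 14y4 + 35y5

Subject to:
  C1: -4y1 - y2 - y4 - 4y5 ≤ -2
  C2: -y1 - y2 - y3 - 3y5 ≤ -3
  y1, y2, y3, y4, y5 ≥ 0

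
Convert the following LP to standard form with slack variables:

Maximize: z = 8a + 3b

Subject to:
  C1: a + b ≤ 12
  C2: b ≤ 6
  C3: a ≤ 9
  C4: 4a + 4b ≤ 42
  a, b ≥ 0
max z = 8a + 3b

s.t.
  a + b + s1 = 12
  b + s2 = 6
  a + s3 = 9
  4a + 4b + s4 = 42
  a, b, s1, s2, s3, s4 ≥ 0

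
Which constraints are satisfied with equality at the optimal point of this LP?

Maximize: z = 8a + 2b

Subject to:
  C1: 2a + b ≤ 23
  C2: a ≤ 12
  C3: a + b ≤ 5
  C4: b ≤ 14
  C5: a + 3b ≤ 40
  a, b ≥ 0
Optimal: a = 5, b = 0
Slack at optimum:
  C1: slack = 13
  C2: slack = 7
  C3: slack = 0 (binding)
  C4: slack = 14
  C5: slack = 35
  a ≥ 0: a = 5
  b ≥ 0: b = 0 (binding)
Binding constraints: C3, b ≥ 0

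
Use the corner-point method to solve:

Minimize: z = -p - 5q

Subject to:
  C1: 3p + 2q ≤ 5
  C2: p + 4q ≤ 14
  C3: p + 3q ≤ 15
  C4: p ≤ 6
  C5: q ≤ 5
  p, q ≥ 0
Each vertex is the intersection of two constraint boundaries that also satisfies all remaining constraints:
  p = 0 and q = 0 → (0, 0)
  3p + 2q = 5 and q = 0 → (1.667, 0)
  3p + 2q = 5 and p = 0 → (0, 2.5)

Evaluating z = -p - 5q at each vertex:
  (0, 0): z = 0
  (1.667, 0): z = -1.667
  (0, 2.5): z = -12.5

The minimum is at (0, 2.5) with z = -12.5.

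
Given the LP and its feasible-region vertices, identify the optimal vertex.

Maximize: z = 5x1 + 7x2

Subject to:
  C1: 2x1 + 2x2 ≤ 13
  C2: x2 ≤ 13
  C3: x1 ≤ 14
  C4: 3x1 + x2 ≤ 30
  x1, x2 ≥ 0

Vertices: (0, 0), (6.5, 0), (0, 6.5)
Evaluating z = 5x1 + 7x2 at each vertex:
  (0, 0): z = 0
  (6.5, 0): z = 32.5
  (0, 6.5): z = 45.5

The largest value is z = 45.5, attained at (0, 6.5).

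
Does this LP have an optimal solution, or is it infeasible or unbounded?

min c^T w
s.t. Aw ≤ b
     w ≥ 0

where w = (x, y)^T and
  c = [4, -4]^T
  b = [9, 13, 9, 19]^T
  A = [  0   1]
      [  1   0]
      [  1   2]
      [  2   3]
The point (0, 4.5) satisfies every constraint, so the LP is feasible; the constraints give x ≤ 13 and y ≤ 9, which with x, y ≥ 0 keep the feasible region inside a bounded box. A feasible, bounded LP attains a finite optimum at a vertex.

Evaluating z = 4x - 4y at each vertex:
  (0, 0): z = 0
  (9, 0): z = 36
  (0, 4.5): z = -18

Feasible with finite optimum z* = -18 at (0, 4.5).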